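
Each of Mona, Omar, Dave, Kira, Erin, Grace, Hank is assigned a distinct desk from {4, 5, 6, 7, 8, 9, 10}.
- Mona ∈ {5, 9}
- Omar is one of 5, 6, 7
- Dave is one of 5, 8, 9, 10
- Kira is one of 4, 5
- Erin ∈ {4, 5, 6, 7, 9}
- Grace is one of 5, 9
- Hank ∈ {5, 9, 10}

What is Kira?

The 7 variables draw from only 7 values {4, 5, 6, 7, 8, 9, 10}, so each is used; only Dave can be 8, hence Dave = 8.
The 6 still-open variables together cover exactly {4, 5, 6, 7, 9, 10} — 6 values for 6 variables — and 10 appears only in Hank's list, so Hank = 10.
Mona and Grace share exactly the 2 values {5, 9}; by pigeonhole those values go to them, so strike 5, 9 from Omar, Kira, Erin.
So Kira = 4.

4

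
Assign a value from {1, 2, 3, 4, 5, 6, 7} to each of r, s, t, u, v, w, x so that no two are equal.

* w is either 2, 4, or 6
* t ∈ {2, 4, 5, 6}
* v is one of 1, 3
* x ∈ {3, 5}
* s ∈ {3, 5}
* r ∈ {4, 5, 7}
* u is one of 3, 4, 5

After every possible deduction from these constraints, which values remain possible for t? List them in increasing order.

The 7 variables draw from only 7 values {1, 2, 3, 4, 5, 6, 7}, so each is used; only v can be 1, hence v = 1.
The 6 still-open variables together cover exactly {2, 3, 4, 5, 6, 7} — 6 values for 6 variables — and 7 appears only in r's list, so r = 7.
The 2 variables s and x are confined to {3, 5}, which locks those values in; drop them from t, u.
u must be 4 (only option left). Remove 4 from t, w.
No further eliminations apply; t can still be any of 2, 6.

2, 6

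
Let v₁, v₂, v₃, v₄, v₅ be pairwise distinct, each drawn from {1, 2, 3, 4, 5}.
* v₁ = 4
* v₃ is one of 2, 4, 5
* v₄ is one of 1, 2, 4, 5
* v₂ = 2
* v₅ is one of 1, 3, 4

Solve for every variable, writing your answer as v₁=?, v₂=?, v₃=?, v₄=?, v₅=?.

v₁'s domain is down to {4}, so v₁ = 4. Eliminate 4 elsewhere: v₃, v₄, v₅.
v₂'s domain is down to {2}, so v₂ = 2. Strike 2 from v₃, v₄.
v₃'s domain is down to {5}, so v₃ = 5. Remove 5 from v₄.
v₄'s domain is down to {1}, so v₄ = 1. Remove 1 from v₅.
v₅'s domain is down to {3}, so v₅ = 3.

v₁=4, v₂=2, v₃=5, v₄=1, v₅=3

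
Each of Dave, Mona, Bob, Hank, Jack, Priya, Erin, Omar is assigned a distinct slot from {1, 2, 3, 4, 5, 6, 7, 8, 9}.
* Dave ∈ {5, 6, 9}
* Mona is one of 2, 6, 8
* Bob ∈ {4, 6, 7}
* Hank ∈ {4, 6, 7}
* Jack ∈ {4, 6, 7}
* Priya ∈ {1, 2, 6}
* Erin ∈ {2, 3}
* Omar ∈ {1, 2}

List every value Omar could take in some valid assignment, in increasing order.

1, 2

The 3 variables Bob, Hank, Jack are confined to {4, 6, 7}, which locks those values in; drop them from Dave, Mona, Priya.
The 2 variables Priya and Omar are confined to {1, 2}, which locks those values in; drop them from Mona, Erin.
Mona must be 8 (only option left).
That leaves Erin = 3.
No further eliminations apply; Omar can still be any of 1, 2.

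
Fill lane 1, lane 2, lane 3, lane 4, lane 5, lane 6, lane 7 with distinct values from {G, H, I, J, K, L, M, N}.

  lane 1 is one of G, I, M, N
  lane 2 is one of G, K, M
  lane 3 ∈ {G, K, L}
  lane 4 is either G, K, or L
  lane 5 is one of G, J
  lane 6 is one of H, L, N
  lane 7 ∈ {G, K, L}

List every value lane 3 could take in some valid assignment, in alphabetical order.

lane 3, lane 4, lane 7 between them cover only {G, K, L} — a naked triple. Remove those values from lane 1, lane 2, lane 5, lane 6.
lane 2's domain is down to {M}, so lane 2 = M. Remove M from lane 1.
lane 5 must be J (only option left).
No further eliminations apply; lane 3 can still be any of G, K, L.

G, K, L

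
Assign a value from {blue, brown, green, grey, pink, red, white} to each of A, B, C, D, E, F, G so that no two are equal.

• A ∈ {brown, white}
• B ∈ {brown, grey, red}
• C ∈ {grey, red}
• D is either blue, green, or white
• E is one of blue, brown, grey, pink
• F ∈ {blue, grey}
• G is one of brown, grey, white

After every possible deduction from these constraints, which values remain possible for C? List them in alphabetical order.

The 7 variables together cover exactly {blue, brown, green, grey, pink, red, white} — 7 values for 7 variables — and green appears only in D's list, so D = green.
Among the 6 still-open variables, pink fits only E (and all 6 values in {blue, brown, grey, pink, red, white} must be used), so E = pink.
The 5 still-open variables together cover exactly {blue, brown, grey, red, white} — 5 values for 5 variables — and blue appears only in F's list, so F = blue.
No further eliminations apply; C can still be any of grey, red.

grey, red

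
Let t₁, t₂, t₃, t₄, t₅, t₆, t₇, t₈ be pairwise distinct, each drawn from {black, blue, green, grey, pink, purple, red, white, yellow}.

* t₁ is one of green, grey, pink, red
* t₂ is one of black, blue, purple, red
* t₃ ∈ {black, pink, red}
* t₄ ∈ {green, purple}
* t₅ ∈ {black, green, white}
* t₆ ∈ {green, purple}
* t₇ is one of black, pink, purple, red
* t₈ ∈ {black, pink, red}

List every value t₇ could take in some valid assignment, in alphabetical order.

black, pink, red

Among the 8 variables, blue fits only t₂ (and all 8 values in {black, blue, green, grey, pink, purple, red, white} must be used), so t₂ = blue.
Among the 7 still-open variables, grey fits only t₁ (and all 7 values in {black, green, grey, pink, purple, red, white} must be used), so t₁ = grey.
The 6 still-open variables together cover exactly {black, green, pink, purple, red, white} — 6 values for 6 variables — and white appears only in t₅'s list, so t₅ = white.
The 2 variables t₄ and t₆ are confined to {green, purple}, which locks those values in; drop them from t₇.
No further eliminations apply; t₇ can still be any of black, pink, red.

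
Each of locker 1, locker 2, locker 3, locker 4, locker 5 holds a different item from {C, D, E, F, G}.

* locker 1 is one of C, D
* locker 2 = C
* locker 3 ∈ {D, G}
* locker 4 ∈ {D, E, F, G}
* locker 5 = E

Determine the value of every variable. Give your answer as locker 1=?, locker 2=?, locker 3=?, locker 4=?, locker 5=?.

locker 1=D, locker 2=C, locker 3=G, locker 4=F, locker 5=E

locker 2 must be C (only option left). So locker 1 can't be C.
locker 5 has just one choice, so locker 5 = E. Remove E from locker 4.
locker 1's domain is down to {D}, so locker 1 = D. Eliminate D elsewhere: locker 3, locker 4.
That leaves locker 3 = G. Strike G from locker 4.
locker 4's domain is down to {F}, so locker 4 = F.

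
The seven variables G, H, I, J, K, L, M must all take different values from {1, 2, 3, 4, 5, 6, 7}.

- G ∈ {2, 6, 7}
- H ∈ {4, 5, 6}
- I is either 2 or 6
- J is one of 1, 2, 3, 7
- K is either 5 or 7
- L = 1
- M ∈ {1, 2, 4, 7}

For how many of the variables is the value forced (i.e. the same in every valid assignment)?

2

L must be 1 (only option left). So J, M can't be 1.
The 6 still-open variables together cover exactly {2, 3, 4, 5, 6, 7} — 6 values for 6 variables — and 3 appears only in J's list, so J = 3.
Determined: J=3, L=1. The other variables each still have more than one consistent value. That makes 2.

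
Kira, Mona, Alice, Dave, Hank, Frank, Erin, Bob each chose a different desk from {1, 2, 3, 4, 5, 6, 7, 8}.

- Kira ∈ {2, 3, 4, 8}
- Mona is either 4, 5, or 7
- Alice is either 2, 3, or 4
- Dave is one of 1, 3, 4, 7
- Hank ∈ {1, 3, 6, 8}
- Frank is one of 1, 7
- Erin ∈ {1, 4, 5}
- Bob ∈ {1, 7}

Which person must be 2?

Alice

The 8 variables draw from only 8 values {1, 2, 3, 4, 5, 6, 7, 8}, so each is used; only Hank can be 6, hence Hank = 6.
The 7 still-open variables together cover exactly {1, 2, 3, 4, 5, 7, 8} — 7 values for 7 variables — and 8 appears only in Kira's list, so Kira = 8.
The 6 still-open variables together cover exactly {1, 2, 3, 4, 5, 7} — 6 values for 6 variables — and 2 appears only in Alice's list, so Alice = 2.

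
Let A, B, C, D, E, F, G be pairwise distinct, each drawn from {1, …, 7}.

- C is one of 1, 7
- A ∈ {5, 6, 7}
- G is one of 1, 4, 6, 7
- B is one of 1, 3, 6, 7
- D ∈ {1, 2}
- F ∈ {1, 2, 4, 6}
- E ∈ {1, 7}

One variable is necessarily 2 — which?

D

The 7 variables together cover exactly {1, 2, 3, 4, 5, 6, 7} — 7 values for 7 variables — and 3 appears only in B's list, so B = 3.
The 6 still-open variables together cover exactly {1, 2, 4, 5, 6, 7} — 6 values for 6 variables — and 5 appears only in A's list, so A = 5.
The 2 variables C and E are confined to {1, 7}, which locks those values in; drop them from D, F, G.
So 2 goes to D.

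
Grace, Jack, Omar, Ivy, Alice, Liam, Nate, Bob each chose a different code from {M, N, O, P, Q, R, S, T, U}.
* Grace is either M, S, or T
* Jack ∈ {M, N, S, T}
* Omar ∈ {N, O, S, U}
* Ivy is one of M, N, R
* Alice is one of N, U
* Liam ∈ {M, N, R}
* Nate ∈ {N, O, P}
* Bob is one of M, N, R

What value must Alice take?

U

Among the 8 variables, P fits only Nate (and all 8 values in {M, N, O, P, R, S, T, U} must be used), so Nate = P.
The 7 still-open variables together cover exactly {M, N, O, R, S, T, U} — 7 values for 7 variables — and O appears only in Omar's list, so Omar = O.
Among the 6 still-open variables, U fits only Alice (and all 6 values in {M, N, R, S, T, U} must be used), so Alice = U.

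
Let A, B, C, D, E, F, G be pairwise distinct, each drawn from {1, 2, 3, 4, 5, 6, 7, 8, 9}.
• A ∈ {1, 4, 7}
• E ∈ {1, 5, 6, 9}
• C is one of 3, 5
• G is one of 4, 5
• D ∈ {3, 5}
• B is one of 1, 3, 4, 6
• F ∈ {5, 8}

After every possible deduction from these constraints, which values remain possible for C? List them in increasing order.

3, 5

C and D between them cover only {3, 5} — a naked pair. Remove those values from B, E, F, G.
That leaves F = 8.
G must be 4 (only option left). Eliminate 4 elsewhere: A, B.
No further eliminations apply; C can still be any of 3, 5.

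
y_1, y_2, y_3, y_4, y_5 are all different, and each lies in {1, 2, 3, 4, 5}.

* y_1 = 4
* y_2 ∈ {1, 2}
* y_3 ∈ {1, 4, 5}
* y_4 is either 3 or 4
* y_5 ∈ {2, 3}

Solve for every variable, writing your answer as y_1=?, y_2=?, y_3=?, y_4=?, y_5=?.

y_1 has just one choice, so y_1 = 4. Remove 4 from y_3, y_4.
y_4 must be 3 (only option left). Eliminate 3 elsewhere: y_5.
y_5 must be 2 (only option left). So y_2 can't be 2.
y_2 must be 1 (only option left). So y_3 can't be 1.
y_3 has just one choice, so y_3 = 5.

y_1=4, y_2=1, y_3=5, y_4=3, y_5=2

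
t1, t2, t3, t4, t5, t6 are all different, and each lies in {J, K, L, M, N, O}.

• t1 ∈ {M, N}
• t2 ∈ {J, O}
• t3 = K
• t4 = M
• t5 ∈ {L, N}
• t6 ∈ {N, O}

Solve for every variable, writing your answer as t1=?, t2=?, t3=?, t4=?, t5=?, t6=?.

t1=N, t2=J, t3=K, t4=M, t5=L, t6=O

t3's domain is down to {K}, so t3 = K.
t4's domain is down to {M}, so t4 = M. So t1 can't be M.
t1's domain is down to {N}, so t1 = N. So t5, t6 can't be N.
t5 has just one choice, so t5 = L.
t6 must be O (only option left). Strike O from t2.
t2 has just one choice, so t2 = J.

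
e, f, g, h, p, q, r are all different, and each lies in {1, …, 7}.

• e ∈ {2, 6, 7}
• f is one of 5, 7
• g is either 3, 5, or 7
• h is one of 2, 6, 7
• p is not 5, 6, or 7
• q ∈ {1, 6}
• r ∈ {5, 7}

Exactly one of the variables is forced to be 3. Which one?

g

The 7 variables draw from only 7 values {1, 2, 3, 4, 5, 6, 7}, so each is used; only p can be 4, hence p = 4.
Among the 6 still-open variables, 1 fits only q (and all 6 values in {1, 2, 3, 5, 6, 7} must be used), so q = 1.
Among the 5 still-open variables, 3 fits only g (and all 5 values in {2, 3, 5, 6, 7} must be used), so g = 3.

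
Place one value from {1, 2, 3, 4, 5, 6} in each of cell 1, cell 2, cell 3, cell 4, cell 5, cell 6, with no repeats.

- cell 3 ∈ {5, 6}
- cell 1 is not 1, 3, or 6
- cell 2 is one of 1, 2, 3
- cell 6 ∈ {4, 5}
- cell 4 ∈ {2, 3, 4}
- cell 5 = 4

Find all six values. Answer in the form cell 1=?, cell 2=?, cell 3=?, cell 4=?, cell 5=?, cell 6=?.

cell 1=2, cell 2=1, cell 3=6, cell 4=3, cell 5=4, cell 6=5

cell 5's domain is down to {4}, so cell 5 = 4. Strike 4 from cell 1, cell 4, cell 6.
cell 6 must be 5 (only option left). Strike 5 from cell 1, cell 3.
That leaves cell 1 = 2. Strike 2 from cell 2, cell 4.
That leaves cell 3 = 6.
cell 4 must be 3 (only option left). Strike 3 from cell 2.
cell 2 has just one choice, so cell 2 = 1.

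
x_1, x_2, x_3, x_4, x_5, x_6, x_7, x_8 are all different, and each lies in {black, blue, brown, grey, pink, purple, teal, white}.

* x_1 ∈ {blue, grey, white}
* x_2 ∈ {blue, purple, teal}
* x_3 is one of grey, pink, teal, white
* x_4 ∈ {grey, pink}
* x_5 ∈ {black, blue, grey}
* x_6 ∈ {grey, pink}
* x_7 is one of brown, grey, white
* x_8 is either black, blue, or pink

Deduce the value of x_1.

white

Among the 8 variables, brown fits only x_7 (and all 8 values in {black, blue, brown, grey, pink, purple, teal, white} must be used), so x_7 = brown.
The 7 still-open variables together cover exactly {black, blue, grey, pink, purple, teal, white} — 7 values for 7 variables — and purple appears only in x_2's list, so x_2 = purple.
The 6 still-open variables together cover exactly {black, blue, grey, pink, teal, white} — 6 values for 6 variables — and teal appears only in x_3's list, so x_3 = teal.
Among the 5 still-open variables, white fits only x_1 (and all 5 values in {black, blue, grey, pink, white} must be used), so x_1 = white.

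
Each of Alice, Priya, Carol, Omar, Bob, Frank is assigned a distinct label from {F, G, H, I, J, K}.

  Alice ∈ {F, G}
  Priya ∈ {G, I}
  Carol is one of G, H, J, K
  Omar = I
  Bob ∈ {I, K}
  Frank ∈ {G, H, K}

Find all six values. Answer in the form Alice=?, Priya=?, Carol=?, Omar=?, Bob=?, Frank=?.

Omar has just one choice, so Omar = I. So Priya, Bob can't be I.
Bob must be K (only option left). Remove K from Carol, Frank.
Priya must be G (only option left). So Alice, Carol, Frank can't be G.
That leaves Frank = H. Remove H from Carol.
That leaves Alice = F.
Carol has just one choice, so Carol = J.

Alice=F, Priya=G, Carol=J, Omar=I, Bob=K, Frank=H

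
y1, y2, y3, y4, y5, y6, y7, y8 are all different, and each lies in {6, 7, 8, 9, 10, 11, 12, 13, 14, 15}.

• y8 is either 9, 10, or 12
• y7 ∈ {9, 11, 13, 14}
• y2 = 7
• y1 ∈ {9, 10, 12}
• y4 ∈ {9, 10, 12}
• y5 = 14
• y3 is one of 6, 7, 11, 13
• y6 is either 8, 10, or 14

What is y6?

y2's domain is down to {7}, so y2 = 7. Eliminate 7 elsewhere: y3.
That leaves y5 = 14. Eliminate 14 elsewhere: y6, y7.
y1, y4, y8 share exactly the 3 values {9, 10, 12}; by pigeonhole those values go to them, so strike 9, 10, 12 from y6, y7.
So y6 = 8.

8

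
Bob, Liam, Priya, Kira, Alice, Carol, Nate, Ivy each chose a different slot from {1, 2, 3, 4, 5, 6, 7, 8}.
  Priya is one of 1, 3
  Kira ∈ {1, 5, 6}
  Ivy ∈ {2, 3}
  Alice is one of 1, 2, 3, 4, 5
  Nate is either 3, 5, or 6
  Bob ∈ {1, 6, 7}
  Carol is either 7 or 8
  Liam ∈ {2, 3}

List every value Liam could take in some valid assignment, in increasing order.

2, 3

The 8 variables together cover exactly {1, 2, 3, 4, 5, 6, 7, 8} — 8 values for 8 variables — and 4 appears only in Alice's list, so Alice = 4.
Among the 7 still-open variables, 8 fits only Carol (and all 7 values in {1, 2, 3, 5, 6, 7, 8} must be used), so Carol = 8.
The 6 still-open variables draw from only 6 values {1, 2, 3, 5, 6, 7}, so each is used; only Bob can be 7, hence Bob = 7.
Liam and Ivy share exactly the 2 values {2, 3}; by pigeonhole those values go to them, so strike 2, 3 from Priya, Nate.
Priya's domain is down to {1}, so Priya = 1. Remove 1 from Kira.
No further eliminations apply; Liam can still be any of 2, 3.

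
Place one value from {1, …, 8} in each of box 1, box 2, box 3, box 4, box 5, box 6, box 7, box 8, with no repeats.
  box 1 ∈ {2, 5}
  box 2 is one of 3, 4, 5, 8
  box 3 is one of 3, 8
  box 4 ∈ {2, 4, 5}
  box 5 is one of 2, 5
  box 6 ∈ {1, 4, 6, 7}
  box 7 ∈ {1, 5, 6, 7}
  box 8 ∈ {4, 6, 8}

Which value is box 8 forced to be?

6

box 1 and box 5 share exactly the 2 values {2, 5}; by pigeonhole those values go to them, so strike 2, 5 from box 2, box 4, box 7.
box 4 must be 4 (only option left). Strike 4 from box 2, box 6, box 8.
The 2 variables box 2 and box 3 are confined to {3, 8}, which locks those values in; drop them from box 8.
So box 8 = 6.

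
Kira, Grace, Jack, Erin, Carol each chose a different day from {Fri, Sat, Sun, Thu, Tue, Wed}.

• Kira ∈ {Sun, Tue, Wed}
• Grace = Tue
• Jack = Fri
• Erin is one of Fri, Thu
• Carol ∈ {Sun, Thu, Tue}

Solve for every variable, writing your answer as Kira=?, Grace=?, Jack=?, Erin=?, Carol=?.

Grace must be Tue (only option left). So Kira, Carol can't be Tue.
Jack has just one choice, so Jack = Fri. So Erin can't be Fri.
Erin must be Thu (only option left). Eliminate Thu elsewhere: Carol.
Carol has just one choice, so Carol = Sun. Remove Sun from Kira.
Kira has just one choice, so Kira = Wed.

Kira=Wed, Grace=Tue, Jack=Fri, Erin=Thu, Carol=Sun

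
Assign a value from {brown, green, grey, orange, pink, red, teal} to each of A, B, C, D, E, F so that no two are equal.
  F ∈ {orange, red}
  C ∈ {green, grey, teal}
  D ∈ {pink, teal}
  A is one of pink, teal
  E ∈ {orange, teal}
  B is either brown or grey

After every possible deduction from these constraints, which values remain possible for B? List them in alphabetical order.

A and D between them cover only {pink, teal} — a naked pair. Remove those values from C, E.
E's domain is down to {orange}, so E = orange. So F can't be orange.
F has just one choice, so F = red.
No further eliminations apply; B can still be any of brown, grey.

brown, grey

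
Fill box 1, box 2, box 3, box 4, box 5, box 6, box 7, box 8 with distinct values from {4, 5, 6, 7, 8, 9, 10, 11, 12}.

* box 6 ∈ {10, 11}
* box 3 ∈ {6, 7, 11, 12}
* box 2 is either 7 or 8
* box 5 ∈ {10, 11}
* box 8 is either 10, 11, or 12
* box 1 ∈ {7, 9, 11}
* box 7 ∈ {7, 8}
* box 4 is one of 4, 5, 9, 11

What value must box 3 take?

6

The 2 variables box 2 and box 7 are confined to {7, 8}, which locks those values in; drop them from box 1, box 3.
box 5 and box 6 between them cover only {10, 11} — a naked pair. Remove those values from box 1, box 3, box 4, box 8.
box 1's domain is down to {9}, so box 1 = 9. Remove 9 from box 4.
box 8 has just one choice, so box 8 = 12. Eliminate 12 elsewhere: box 3.
So box 3 = 6.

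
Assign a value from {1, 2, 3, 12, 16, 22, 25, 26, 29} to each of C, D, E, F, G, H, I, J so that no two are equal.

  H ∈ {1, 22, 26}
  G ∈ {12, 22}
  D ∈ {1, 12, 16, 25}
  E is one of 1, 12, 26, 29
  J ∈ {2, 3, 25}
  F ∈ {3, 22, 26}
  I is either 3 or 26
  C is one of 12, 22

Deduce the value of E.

29

C and G share exactly the 2 values {12, 22}; by pigeonhole those values go to them, so strike 12, 22 from D, E, F, H.
The 2 variables F and I are confined to {3, 26}, which locks those values in; drop them from E, H, J.
H must be 1 (only option left). Eliminate 1 elsewhere: D, E.
So E = 29.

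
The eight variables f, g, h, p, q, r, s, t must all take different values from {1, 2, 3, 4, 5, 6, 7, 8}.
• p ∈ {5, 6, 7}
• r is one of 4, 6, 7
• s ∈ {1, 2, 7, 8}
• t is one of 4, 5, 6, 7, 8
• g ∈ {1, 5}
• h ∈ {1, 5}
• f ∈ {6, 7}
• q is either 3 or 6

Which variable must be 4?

Among the 8 variables, 2 fits only s (and all 8 values in {1, 2, 3, 4, 5, 6, 7, 8} must be used), so s = 2.
Among the 7 still-open variables, 3 fits only q (and all 7 values in {1, 3, 4, 5, 6, 7, 8} must be used), so q = 3.
The 6 still-open variables together cover exactly {1, 4, 5, 6, 7, 8} — 6 values for 6 variables — and 8 appears only in t's list, so t = 8.
The 5 still-open variables together cover exactly {1, 4, 5, 6, 7} — 5 values for 5 variables — and 4 appears only in r's list, so r = 4.

r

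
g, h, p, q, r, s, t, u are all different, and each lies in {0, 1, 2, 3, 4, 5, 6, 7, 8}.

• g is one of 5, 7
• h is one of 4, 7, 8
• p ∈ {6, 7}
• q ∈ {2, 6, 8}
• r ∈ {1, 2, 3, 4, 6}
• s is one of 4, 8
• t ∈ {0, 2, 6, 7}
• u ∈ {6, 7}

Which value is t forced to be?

p and u share exactly the 2 values {6, 7}; by pigeonhole those values go to them, so strike 6, 7 from g, h, q, r, t.
g's domain is down to {5}, so g = 5.
h and s between them cover only {4, 8} — a naked pair. Remove those values from q, r.
q must be 2 (only option left). Remove 2 from r, t.
So t = 0.

0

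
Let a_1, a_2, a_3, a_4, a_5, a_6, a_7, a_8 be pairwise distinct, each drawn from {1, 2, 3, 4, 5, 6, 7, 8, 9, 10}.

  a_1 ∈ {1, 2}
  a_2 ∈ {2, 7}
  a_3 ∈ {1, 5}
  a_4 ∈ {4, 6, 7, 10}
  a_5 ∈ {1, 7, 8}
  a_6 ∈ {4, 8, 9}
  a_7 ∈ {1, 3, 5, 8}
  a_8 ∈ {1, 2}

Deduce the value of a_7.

3

a_1 and a_8 share exactly the 2 values {1, 2}; by pigeonhole those values go to them, so strike 1, 2 from a_2, a_3, a_5, a_7.
That leaves a_2 = 7. Strike 7 from a_4, a_5.
a_3 must be 5 (only option left). Remove 5 from a_7.
a_5's domain is down to {8}, so a_5 = 8. Eliminate 8 elsewhere: a_6, a_7.
So a_7 = 3.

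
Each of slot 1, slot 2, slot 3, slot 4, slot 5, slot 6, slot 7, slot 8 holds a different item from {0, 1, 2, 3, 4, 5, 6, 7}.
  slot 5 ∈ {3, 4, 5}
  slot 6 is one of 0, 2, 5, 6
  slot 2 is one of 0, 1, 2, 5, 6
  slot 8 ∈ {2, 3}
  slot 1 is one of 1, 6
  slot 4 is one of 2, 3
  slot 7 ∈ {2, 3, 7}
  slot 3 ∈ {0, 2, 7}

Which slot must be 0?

slot 3

The 8 variables draw from only 8 values {0, 1, 2, 3, 4, 5, 6, 7}, so each is used; only slot 5 can be 4, hence slot 5 = 4.
slot 4 and slot 8 share exactly the 2 values {2, 3}; by pigeonhole those values go to them, so strike 2, 3 from slot 2, slot 3, slot 6, slot 7.
slot 7 must be 7 (only option left). So slot 3 can't be 7.
So 0 goes to slot 3.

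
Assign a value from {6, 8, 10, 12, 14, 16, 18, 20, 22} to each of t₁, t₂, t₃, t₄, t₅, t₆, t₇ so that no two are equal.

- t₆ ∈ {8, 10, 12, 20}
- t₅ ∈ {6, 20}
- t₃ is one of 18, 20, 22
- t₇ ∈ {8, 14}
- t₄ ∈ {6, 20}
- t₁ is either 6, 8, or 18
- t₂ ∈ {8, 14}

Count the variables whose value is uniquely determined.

t₂ and t₇ between them cover only {8, 14} — a naked pair. Remove those values from t₁, t₆.
t₄ and t₅ between them cover only {6, 20} — a naked pair. Remove those values from t₁, t₃, t₆.
t₁ must be 18 (only option left). Eliminate 18 elsewhere: t₃.
That leaves t₃ = 22.
Determined: t₁=18, t₃=22. The other variables each still have more than one consistent value. That makes 2.

2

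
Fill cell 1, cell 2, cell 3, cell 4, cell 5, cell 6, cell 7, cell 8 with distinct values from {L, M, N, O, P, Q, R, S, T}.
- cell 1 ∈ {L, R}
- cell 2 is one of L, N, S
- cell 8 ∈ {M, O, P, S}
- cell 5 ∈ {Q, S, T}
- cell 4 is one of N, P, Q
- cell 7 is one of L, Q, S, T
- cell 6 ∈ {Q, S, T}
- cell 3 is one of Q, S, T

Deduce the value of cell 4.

cell 3, cell 5, cell 6 share exactly the 3 values {Q, S, T}; by pigeonhole those values go to them, so strike Q, S, T from cell 2, cell 4, cell 7, cell 8.
cell 7's domain is down to {L}, so cell 7 = L. Strike L from cell 1, cell 2.
That leaves cell 1 = R.
That leaves cell 2 = N. Remove N from cell 4.
So cell 4 = P.

P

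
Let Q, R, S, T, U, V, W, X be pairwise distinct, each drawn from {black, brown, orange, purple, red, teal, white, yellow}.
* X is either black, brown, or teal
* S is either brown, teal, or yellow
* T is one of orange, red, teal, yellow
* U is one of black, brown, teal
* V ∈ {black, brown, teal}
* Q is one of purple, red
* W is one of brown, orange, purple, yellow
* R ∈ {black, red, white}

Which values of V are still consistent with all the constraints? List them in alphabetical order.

black, brown, teal

The 8 variables together cover exactly {black, brown, orange, purple, red, teal, white, yellow} — 8 values for 8 variables — and white appears only in R's list, so R = white.
The 3 variables U, V, X are confined to {black, brown, teal}, which locks those values in; drop them from S, T, W.
S has just one choice, so S = yellow. Eliminate yellow elsewhere: T, W.
No further eliminations apply; V can still be any of black, brown, teal.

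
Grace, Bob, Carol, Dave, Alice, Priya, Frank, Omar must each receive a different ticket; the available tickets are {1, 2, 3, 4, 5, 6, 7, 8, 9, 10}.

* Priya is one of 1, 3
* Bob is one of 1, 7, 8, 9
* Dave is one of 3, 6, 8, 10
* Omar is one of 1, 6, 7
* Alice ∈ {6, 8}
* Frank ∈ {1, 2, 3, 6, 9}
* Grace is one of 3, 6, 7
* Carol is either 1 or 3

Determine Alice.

8

The 8 variables together cover exactly {1, 2, 3, 6, 7, 8, 9, 10} — 8 values for 8 variables — and 2 appears only in Frank's list, so Frank = 2.
Among the 7 still-open variables, 9 fits only Bob (and all 7 values in {1, 3, 6, 7, 8, 9, 10} must be used), so Bob = 9.
The 6 still-open variables together cover exactly {1, 3, 6, 7, 8, 10} — 6 values for 6 variables — and 10 appears only in Dave's list, so Dave = 10.
Among the 5 still-open variables, 8 fits only Alice (and all 5 values in {1, 3, 6, 7, 8} must be used), so Alice = 8.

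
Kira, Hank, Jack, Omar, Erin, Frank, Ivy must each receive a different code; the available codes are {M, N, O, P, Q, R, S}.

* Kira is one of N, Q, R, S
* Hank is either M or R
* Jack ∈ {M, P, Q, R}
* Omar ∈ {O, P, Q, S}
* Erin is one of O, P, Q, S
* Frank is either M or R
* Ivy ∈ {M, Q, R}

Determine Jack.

The 7 variables together cover exactly {M, N, O, P, Q, R, S} — 7 values for 7 variables — and N appears only in Kira's list, so Kira = N.
The 2 variables Hank and Frank are confined to {M, R}, which locks those values in; drop them from Jack, Ivy.
Ivy has just one choice, so Ivy = Q. Strike Q from Jack, Omar, Erin.
So Jack = P.

P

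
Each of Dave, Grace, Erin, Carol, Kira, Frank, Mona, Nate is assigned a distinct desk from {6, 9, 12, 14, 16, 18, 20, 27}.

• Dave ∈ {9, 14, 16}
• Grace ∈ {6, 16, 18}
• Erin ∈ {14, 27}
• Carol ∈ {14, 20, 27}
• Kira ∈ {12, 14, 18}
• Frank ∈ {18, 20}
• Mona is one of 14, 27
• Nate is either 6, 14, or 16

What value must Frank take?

18

Among the 8 variables, 9 fits only Dave (and all 8 values in {6, 9, 12, 14, 16, 18, 20, 27} must be used), so Dave = 9.
The 7 still-open variables together cover exactly {6, 12, 14, 16, 18, 20, 27} — 7 values for 7 variables — and 12 appears only in Kira's list, so Kira = 12.
The 2 variables Erin and Mona are confined to {14, 27}, which locks those values in; drop them from Carol, Nate.
Carol's domain is down to {20}, so Carol = 20. Strike 20 from Frank.
So Frank = 18.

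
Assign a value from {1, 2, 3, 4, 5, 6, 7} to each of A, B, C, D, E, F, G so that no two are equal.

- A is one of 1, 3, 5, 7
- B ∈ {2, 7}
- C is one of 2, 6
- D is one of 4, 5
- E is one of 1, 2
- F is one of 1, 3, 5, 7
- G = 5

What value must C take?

6

G must be 5 (only option left). So A, D, F can't be 5.
D must be 4 (only option left).
The 5 still-open variables together cover exactly {1, 2, 3, 6, 7} — 5 values for 5 variables — and 6 appears only in C's list, so C = 6.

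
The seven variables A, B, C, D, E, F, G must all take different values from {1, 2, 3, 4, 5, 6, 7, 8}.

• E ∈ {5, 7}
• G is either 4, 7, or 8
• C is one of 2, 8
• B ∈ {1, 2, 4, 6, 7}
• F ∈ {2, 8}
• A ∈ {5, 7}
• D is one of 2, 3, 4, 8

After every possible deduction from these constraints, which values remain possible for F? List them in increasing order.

The 2 variables A and E are confined to {5, 7}, which locks those values in; drop them from B, G.
The 2 variables C and F are confined to {2, 8}, which locks those values in; drop them from B, D, G.
That leaves G = 4. Eliminate 4 elsewhere: B, D.
D has just one choice, so D = 3.
No further eliminations apply; F can still be any of 2, 8.

2, 8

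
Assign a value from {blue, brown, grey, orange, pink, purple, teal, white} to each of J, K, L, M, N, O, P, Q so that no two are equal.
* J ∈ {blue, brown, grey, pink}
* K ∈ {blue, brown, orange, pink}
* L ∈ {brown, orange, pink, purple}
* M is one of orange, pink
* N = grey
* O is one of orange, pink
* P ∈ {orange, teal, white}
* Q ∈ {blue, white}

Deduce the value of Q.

N's domain is down to {grey}, so N = grey. Eliminate grey elsewhere: J.
Among the 7 still-open variables, purple fits only L (and all 7 values in {blue, brown, orange, pink, purple, teal, white} must be used), so L = purple.
Among the 6 still-open variables, teal fits only P (and all 6 values in {blue, brown, orange, pink, teal, white} must be used), so P = teal.
Among the 5 still-open variables, white fits only Q (and all 5 values in {blue, brown, orange, pink, white} must be used), so Q = white.

white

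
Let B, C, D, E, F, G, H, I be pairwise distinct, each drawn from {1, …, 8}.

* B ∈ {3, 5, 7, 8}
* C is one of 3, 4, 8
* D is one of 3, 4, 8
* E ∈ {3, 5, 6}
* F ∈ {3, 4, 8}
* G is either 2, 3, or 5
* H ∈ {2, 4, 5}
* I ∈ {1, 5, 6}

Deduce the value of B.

7

The 8 variables together cover exactly {1, 2, 3, 4, 5, 6, 7, 8} — 8 values for 8 variables — and 1 appears only in I's list, so I = 1.
The 7 still-open variables draw from only 7 values {2, 3, 4, 5, 6, 7, 8}, so each is used; only E can be 6, hence E = 6.
The 6 still-open variables draw from only 6 values {2, 3, 4, 5, 7, 8}, so each is used; only B can be 7, hence B = 7.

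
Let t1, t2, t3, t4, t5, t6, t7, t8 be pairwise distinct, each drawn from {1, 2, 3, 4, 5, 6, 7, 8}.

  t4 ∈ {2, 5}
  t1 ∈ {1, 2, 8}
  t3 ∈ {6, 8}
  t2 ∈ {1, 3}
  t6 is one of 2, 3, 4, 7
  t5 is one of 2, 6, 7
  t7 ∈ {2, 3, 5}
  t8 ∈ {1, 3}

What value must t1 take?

Among the 8 variables, 4 fits only t6 (and all 8 values in {1, 2, 3, 4, 5, 6, 7, 8} must be used), so t6 = 4.
The 7 still-open variables draw from only 7 values {1, 2, 3, 5, 6, 7, 8}, so each is used; only t5 can be 7, hence t5 = 7.
Among the 6 still-open variables, 6 fits only t3 (and all 6 values in {1, 2, 3, 5, 6, 8} must be used), so t3 = 6.
The 5 still-open variables together cover exactly {1, 2, 3, 5, 8} — 5 values for 5 variables — and 8 appears only in t1's list, so t1 = 8.

8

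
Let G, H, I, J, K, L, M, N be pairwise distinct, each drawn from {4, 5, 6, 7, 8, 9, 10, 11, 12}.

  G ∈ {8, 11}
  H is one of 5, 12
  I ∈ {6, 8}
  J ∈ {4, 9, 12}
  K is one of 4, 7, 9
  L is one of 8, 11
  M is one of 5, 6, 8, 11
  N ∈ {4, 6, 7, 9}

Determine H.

G and L share exactly the 2 values {8, 11}; by pigeonhole those values go to them, so strike 8, 11 from I, M.
That leaves I = 6. Strike 6 from M, N.
That leaves M = 5. Remove 5 from H.
So H = 12.

12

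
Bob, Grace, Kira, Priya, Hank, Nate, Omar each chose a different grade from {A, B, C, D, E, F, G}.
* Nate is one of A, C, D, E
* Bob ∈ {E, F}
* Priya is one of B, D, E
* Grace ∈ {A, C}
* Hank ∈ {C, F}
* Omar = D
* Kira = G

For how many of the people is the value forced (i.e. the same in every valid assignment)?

Kira must be G (only option left).
Omar must be D (only option left). So Priya, Nate can't be D.
Among the 5 still-open variables, B fits only Priya (and all 5 values in {A, B, C, E, F} must be used), so Priya = B.
Determined: Kira=G, Priya=B, Omar=D. The other people each still have more than one consistent value. That makes 3.

3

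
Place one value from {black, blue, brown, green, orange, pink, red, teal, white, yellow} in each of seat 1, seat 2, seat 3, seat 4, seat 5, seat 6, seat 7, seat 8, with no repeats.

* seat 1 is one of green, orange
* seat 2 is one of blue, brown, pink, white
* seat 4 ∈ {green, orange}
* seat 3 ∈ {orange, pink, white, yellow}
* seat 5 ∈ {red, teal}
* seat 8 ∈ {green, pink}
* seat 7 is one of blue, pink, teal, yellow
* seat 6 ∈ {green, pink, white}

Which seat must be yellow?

seat 1 and seat 4 share exactly the 2 values {green, orange}; by pigeonhole those values go to them, so strike green, orange from seat 3, seat 6, seat 8.
seat 8's domain is down to {pink}, so seat 8 = pink. Eliminate pink elsewhere: seat 2, seat 3, seat 6, seat 7.
seat 6 must be white (only option left). Eliminate white elsewhere: seat 2, seat 3.
So yellow goes to seat 3.

seat 3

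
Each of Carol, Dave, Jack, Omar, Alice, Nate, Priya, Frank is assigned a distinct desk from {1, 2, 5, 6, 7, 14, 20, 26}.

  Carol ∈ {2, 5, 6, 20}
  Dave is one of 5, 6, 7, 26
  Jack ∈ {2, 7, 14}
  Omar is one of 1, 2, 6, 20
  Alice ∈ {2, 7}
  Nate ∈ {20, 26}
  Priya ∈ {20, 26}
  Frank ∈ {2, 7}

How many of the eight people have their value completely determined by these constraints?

2

Among the 8 variables, 1 fits only Omar (and all 8 values in {1, 2, 5, 6, 7, 14, 20, 26} must be used), so Omar = 1.
The 7 still-open variables together cover exactly {2, 5, 6, 7, 14, 20, 26} — 7 values for 7 variables — and 14 appears only in Jack's list, so Jack = 14.
The 2 variables Alice and Frank are confined to {2, 7}, which locks those values in; drop them from Carol, Dave.
Nate and Priya between them cover only {20, 26} — a naked pair. Remove those values from Carol, Dave.
Determined: Jack=14, Omar=1. The other people each still have more than one consistent value. That makes 2.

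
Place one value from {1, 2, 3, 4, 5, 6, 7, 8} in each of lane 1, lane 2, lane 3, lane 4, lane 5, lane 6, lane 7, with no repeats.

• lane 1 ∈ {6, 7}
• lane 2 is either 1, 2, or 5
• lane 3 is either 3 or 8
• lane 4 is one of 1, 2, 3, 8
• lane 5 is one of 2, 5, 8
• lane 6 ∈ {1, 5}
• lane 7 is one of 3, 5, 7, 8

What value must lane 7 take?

7

The 7 variables together cover exactly {1, 2, 3, 5, 6, 7, 8} — 7 values for 7 variables — and 6 appears only in lane 1's list, so lane 1 = 6.
The 6 still-open variables together cover exactly {1, 2, 3, 5, 7, 8} — 6 values for 6 variables — and 7 appears only in lane 7's list, so lane 7 = 7.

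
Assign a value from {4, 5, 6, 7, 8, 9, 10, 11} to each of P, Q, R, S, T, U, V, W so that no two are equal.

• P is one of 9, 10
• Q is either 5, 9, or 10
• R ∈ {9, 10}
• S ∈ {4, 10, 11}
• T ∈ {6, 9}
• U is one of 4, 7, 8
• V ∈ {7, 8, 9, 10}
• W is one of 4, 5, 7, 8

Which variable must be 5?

Q

The 8 variables draw from only 8 values {4, 5, 6, 7, 8, 9, 10, 11}, so each is used; only T can be 6, hence T = 6.
The 7 still-open variables draw from only 7 values {4, 5, 7, 8, 9, 10, 11}, so each is used; only S can be 11, hence S = 11.
The 2 variables P and R are confined to {9, 10}, which locks those values in; drop them from Q, V.
So 5 goes to Q.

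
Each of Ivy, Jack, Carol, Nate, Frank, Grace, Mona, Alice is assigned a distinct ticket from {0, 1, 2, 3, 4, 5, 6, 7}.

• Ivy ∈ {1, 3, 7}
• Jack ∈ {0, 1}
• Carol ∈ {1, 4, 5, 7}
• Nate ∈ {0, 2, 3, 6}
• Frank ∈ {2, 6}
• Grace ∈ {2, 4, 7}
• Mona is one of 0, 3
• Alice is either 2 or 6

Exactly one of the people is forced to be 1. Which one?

Jack

The 8 variables draw from only 8 values {0, 1, 2, 3, 4, 5, 6, 7}, so each is used; only Carol can be 5, hence Carol = 5.
Among the 7 still-open variables, 4 fits only Grace (and all 7 values in {0, 1, 2, 3, 4, 6, 7} must be used), so Grace = 4.
Among the 6 still-open variables, 7 fits only Ivy (and all 6 values in {0, 1, 2, 3, 6, 7} must be used), so Ivy = 7.
The 5 still-open variables draw from only 5 values {0, 1, 2, 3, 6}, so each is used; only Jack can be 1, hence Jack = 1.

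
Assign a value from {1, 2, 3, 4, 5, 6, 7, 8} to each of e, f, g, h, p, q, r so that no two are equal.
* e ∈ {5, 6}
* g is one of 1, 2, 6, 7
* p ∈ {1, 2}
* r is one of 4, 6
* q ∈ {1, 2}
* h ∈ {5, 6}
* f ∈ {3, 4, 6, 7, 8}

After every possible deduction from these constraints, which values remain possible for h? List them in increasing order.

e and h between them cover only {5, 6} — a naked pair. Remove those values from f, g, r.
r has just one choice, so r = 4. Remove 4 from f.
The 2 variables p and q are confined to {1, 2}, which locks those values in; drop them from g.
That leaves g = 7. Eliminate 7 elsewhere: f.
No further eliminations apply; h can still be any of 5, 6.

5, 6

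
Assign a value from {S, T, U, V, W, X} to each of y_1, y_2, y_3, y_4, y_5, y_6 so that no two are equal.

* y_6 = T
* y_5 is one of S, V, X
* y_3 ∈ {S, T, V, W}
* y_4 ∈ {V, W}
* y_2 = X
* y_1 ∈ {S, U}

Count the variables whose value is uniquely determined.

3

y_2 must be X (only option left). Eliminate X elsewhere: y_5.
y_6's domain is down to {T}, so y_6 = T. Strike T from y_3.
The 4 still-open variables draw from only 4 values {S, U, V, W}, so each is used; only y_1 can be U, hence y_1 = U.
Determined: y_1=U, y_2=X, y_6=T. The other variables each still have more than one consistent value. That makes 3.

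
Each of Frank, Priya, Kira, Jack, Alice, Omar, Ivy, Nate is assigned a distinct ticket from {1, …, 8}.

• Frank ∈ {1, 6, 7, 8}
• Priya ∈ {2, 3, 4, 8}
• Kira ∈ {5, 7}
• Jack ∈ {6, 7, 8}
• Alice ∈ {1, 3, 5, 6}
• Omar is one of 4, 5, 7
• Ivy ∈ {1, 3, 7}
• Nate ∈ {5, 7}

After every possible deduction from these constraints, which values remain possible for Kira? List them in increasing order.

The 8 variables together cover exactly {1, 2, 3, 4, 5, 6, 7, 8} — 8 values for 8 variables — and 2 appears only in Priya's list, so Priya = 2.
The 7 still-open variables together cover exactly {1, 3, 4, 5, 6, 7, 8} — 7 values for 7 variables — and 4 appears only in Omar's list, so Omar = 4.
Kira and Nate share exactly the 2 values {5, 7}; by pigeonhole those values go to them, so strike 5, 7 from Frank, Jack, Alice, Ivy.
No further eliminations apply; Kira can still be any of 5, 7.

5, 7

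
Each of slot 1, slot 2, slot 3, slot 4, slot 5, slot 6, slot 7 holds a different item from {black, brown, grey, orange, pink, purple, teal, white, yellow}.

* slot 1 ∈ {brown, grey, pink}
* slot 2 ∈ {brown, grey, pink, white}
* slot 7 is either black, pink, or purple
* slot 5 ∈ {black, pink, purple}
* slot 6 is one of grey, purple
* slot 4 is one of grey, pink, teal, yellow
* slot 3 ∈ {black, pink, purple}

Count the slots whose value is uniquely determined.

slot 3, slot 5, slot 7 share exactly the 3 values {black, pink, purple}; by pigeonhole those values go to them, so strike black, pink, purple from slot 1, slot 2, slot 4, slot 6.
slot 6 has just one choice, so slot 6 = grey. So slot 1, slot 2, slot 4 can't be grey.
slot 1's domain is down to {brown}, so slot 1 = brown. Strike brown from slot 2.
That leaves slot 2 = white.
Determined: slot 1=brown, slot 2=white, slot 6=grey. The other slots each still have more than one consistent value. That makes 3.

3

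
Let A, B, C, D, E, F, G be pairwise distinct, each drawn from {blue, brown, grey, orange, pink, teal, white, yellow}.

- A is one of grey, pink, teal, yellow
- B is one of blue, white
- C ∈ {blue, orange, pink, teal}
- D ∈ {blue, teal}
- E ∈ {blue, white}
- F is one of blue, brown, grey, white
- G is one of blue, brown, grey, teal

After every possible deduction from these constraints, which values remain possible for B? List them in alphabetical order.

B and E share exactly the 2 values {blue, white}; by pigeonhole those values go to them, so strike blue, white from C, D, F, G.
D must be teal (only option left). Remove teal from A, C, G.
F and G share exactly the 2 values {brown, grey}; by pigeonhole those values go to them, so strike brown, grey from A.
No further eliminations apply; B can still be any of blue, white.

blue, white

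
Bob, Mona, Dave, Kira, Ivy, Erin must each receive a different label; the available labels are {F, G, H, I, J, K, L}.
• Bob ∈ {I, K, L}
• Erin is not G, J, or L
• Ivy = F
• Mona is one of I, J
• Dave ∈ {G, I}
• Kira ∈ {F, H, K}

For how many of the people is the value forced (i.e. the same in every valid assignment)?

1

Ivy's domain is down to {F}, so Ivy = F. So Kira, Erin can't be F.
Determined: Ivy=F. The other people each still have more than one consistent value. That makes 1.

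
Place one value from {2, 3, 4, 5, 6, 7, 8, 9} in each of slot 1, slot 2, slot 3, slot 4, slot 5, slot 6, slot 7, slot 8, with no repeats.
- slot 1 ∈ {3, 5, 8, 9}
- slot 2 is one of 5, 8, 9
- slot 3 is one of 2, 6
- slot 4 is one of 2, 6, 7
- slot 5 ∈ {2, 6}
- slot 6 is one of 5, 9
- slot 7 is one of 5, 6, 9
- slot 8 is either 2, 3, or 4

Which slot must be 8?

Among the 8 variables, 4 fits only slot 8 (and all 8 values in {2, 3, 4, 5, 6, 7, 8, 9} must be used), so slot 8 = 4.
Among the 7 still-open variables, 3 fits only slot 1 (and all 7 values in {2, 3, 5, 6, 7, 8, 9} must be used), so slot 1 = 3.
The 6 still-open variables together cover exactly {2, 5, 6, 7, 8, 9} — 6 values for 6 variables — and 7 appears only in slot 4's list, so slot 4 = 7.
Among the 5 still-open variables, 8 fits only slot 2 (and all 5 values in {2, 5, 6, 8, 9} must be used), so slot 2 = 8.

slot 2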